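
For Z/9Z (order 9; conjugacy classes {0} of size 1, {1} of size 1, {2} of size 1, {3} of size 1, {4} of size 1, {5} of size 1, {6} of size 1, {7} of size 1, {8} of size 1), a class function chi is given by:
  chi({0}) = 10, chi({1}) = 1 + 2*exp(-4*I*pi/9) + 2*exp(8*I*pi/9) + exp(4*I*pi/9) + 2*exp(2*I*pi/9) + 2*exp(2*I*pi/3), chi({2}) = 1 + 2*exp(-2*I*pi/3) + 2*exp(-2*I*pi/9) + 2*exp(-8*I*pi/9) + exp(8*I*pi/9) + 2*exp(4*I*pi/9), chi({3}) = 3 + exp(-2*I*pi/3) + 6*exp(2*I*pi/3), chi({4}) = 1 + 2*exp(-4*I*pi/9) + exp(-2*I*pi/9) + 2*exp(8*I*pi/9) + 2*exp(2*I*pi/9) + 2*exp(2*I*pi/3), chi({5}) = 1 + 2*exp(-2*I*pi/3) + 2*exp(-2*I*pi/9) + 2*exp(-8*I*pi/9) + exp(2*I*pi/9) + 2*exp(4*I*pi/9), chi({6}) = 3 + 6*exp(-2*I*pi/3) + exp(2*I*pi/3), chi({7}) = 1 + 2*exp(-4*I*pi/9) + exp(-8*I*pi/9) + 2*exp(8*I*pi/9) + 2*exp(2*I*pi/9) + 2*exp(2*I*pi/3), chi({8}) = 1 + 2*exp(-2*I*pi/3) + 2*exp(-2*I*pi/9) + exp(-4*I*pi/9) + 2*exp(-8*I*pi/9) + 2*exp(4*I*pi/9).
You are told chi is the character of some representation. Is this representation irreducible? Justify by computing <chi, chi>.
Not irreducible (reducible): <chi, chi> = 18 > 1.

Derivation: <chi, chi> = (1/|G|) sum_C |C| * |chi(C)|^2 = (1/9)[1*|10|^2 + 1*|1 + 2*exp(-4*I*pi/9) + 2*exp(8*I*pi/9) + exp(4*I*pi/9) + 2*exp(2*I*pi/9) + 2*exp(2*I*pi/3)|^2 + 1*|1 + 2*exp(-2*I*pi/3) + 2*exp(-2*I*pi/9) + 2*exp(-8*I*pi/9) + exp(8*I*pi/9) + 2*exp(4*I*pi/9)|^2 + 1*|3 + exp(-2*I*pi/3) + 6*exp(2*I*pi/3)|^2 + 1*|1 + 2*exp(-4*I*pi/9) + exp(-2*I*pi/9) + 2*exp(8*I*pi/9) + 2*exp(2*I*pi/9) + 2*exp(2*I*pi/3)|^2 + 1*|1 + 2*exp(-2*I*pi/3) + 2*exp(-2*I*pi/9) + 2*exp(-8*I*pi/9) + exp(2*I*pi/9) + 2*exp(4*I*pi/9)|^2 + 1*|3 + 6*exp(-2*I*pi/3) + exp(2*I*pi/3)|^2 + 1*|1 + 2*exp(-4*I*pi/9) + exp(-8*I*pi/9) + 2*exp(8*I*pi/9) + 2*exp(2*I*pi/9) + 2*exp(2*I*pi/3)|^2 + 1*|1 + 2*exp(-2*I*pi/3) + 2*exp(-2*I*pi/9) + exp(-4*I*pi/9) + 2*exp(-8*I*pi/9) + 2*exp(4*I*pi/9)|^2]
  = (1/9)[(100) + (18 + 14*exp(-2*I*pi/3) + 9*exp(-4*I*pi/9) + 10*exp(-2*I*pi/9) + 8*exp(-8*I*pi/9) + 8*exp(8*I*pi/9) + 10*exp(2*I*pi/9) + 9*exp(4*I*pi/9) + 14*exp(2*I*pi/3)) + (18 + 14*exp(-2*I*pi/3) + 10*exp(-4*I*pi/9) + 8*exp(-2*I*pi/9) + 9*exp(-8*I*pi/9) + 9*exp(8*I*pi/9) + 8*exp(2*I*pi/9) + 10*exp(4*I*pi/9) + 14*exp(2*I*pi/3)) + (19) + (18 + 14*exp(-2*I*pi/3) + 8*exp(-4*I*pi/9) + 9*exp(-2*I*pi/9) + 10*exp(-8*I*pi/9) + 10*exp(8*I*pi/9) + 9*exp(2*I*pi/9) + 8*exp(4*I*pi/9) + 14*exp(2*I*pi/3)) + (18 + 14*exp(-2*I*pi/3) + 8*exp(-4*I*pi/9) + 9*exp(-2*I*pi/9) + 10*exp(-8*I*pi/9) + 10*exp(8*I*pi/9) + 9*exp(2*I*pi/9) + 8*exp(4*I*pi/9) + 14*exp(2*I*pi/3)) + (19) + (18 + 14*exp(-2*I*pi/3) + 10*exp(-4*I*pi/9) + 8*exp(-2*I*pi/9) + 9*exp(-8*I*pi/9) + 9*exp(8*I*pi/9) + 8*exp(2*I*pi/9) + 10*exp(4*I*pi/9) + 14*exp(2*I*pi/3)) + (18 + 14*exp(-2*I*pi/3) + 9*exp(-4*I*pi/9) + 10*exp(-2*I*pi/9) + 8*exp(-8*I*pi/9) + 8*exp(8*I*pi/9) + 10*exp(2*I*pi/9) + 9*exp(4*I*pi/9) + 14*exp(2*I*pi/3))] = 162/9 = 18.
(Exp terms are combined using exp(i*s)*conj(exp(i*t)) = exp(i*(s-t)), and sums of them are collapsed using the identity that for every m > 1 the m distinct m-th roots of unity sum to 0, e.g. 1 + exp(2*I*pi/3) + exp(-2*I*pi/3) = 0.)
A character is irreducible iff <chi, chi> = 1, so this representation is reducible.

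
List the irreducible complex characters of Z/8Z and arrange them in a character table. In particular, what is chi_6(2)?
Character table of Z/8Z (irreps indexed chi_0,...,chi_7 with chi_k(m) = zeta_8^(k*m), zeta_8 = exp(2*pi*i/8)):
  irrep \ class  {0} (size 1)  {1} (size 1)    {2} (size 1)  {3} (size 1)    {4} (size 1)  {5} (size 1)    {6} (size 1)  {7} (size 1)  
  chi_0          1             1               1             1               1             1               1             1             
  chi_1          1             exp(I*pi/4)     I             exp(3*I*pi/4)   -1            exp(-3*I*pi/4)  -I            exp(-I*pi/4)  
  chi_2          1             I               -1            -I              1             I               -1            -I            
  chi_3          1             exp(3*I*pi/4)   -I            exp(I*pi/4)     -1            exp(-I*pi/4)    I             exp(-3*I*pi/4)
  chi_4          1             -1              1             -1              1             -1              1             -1            
  chi_5          1             exp(-3*I*pi/4)  I             exp(-I*pi/4)    -1            exp(I*pi/4)     -I            exp(3*I*pi/4) 
  chi_6          1             -I              -1            I               1             -I              -1            I             
  chi_7          1             exp(-I*pi/4)    -I            exp(-3*I*pi/4)  -1            exp(3*I*pi/4)   I             exp(I*pi/4)   

Spot check: chi_6(2) = zeta_8^(6*2) = zeta_8^12 = -1.

Reasoning: Z/8Z is abelian, so all 8 irreducible complex representations are 1-dimensional. They are given by chi_k(m) = zeta_8^(k*m) for k = 0,...,7. Row orthogonality: sum_m chi_k(m) conj(chi_l(m)) = 8 * [k = l].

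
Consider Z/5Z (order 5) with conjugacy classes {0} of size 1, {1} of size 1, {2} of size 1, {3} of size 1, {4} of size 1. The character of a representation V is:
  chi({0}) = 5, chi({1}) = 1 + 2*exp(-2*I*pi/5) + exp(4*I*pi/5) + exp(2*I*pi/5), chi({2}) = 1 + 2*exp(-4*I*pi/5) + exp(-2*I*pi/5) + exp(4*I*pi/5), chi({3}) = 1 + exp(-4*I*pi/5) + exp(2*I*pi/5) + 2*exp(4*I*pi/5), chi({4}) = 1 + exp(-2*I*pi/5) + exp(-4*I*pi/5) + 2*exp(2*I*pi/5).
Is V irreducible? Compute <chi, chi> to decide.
Not irreducible (reducible): <chi, chi> = 7 > 1.

<chi, chi> = (1/|G|) sum_C |C| * |chi(C)|^2 = (1/5)[1*|5|^2 + 1*|1 + 2*exp(-2*I*pi/5) + exp(4*I*pi/5) + exp(2*I*pi/5)|^2 + 1*|1 + 2*exp(-4*I*pi/5) + exp(-2*I*pi/5) + exp(4*I*pi/5)|^2 + 1*|1 + exp(-4*I*pi/5) + exp(2*I*pi/5) + 2*exp(4*I*pi/5)|^2 + 1*|1 + exp(-2*I*pi/5) + exp(-4*I*pi/5) + 2*exp(2*I*pi/5)|^2]
  = (1/5)[(25) + (7 + 4*exp(-2*I*pi/5) + 5*exp(-4*I*pi/5) + 5*exp(4*I*pi/5) + 4*exp(2*I*pi/5)) + (7 + 5*exp(-2*I*pi/5) + 4*exp(-4*I*pi/5) + 4*exp(4*I*pi/5) + 5*exp(2*I*pi/5)) + (7 + 5*exp(-2*I*pi/5) + 4*exp(-4*I*pi/5) + 4*exp(4*I*pi/5) + 5*exp(2*I*pi/5)) + (7 + 4*exp(-2*I*pi/5) + 5*exp(-4*I*pi/5) + 5*exp(4*I*pi/5) + 4*exp(2*I*pi/5))] = 35/5 = 7.
(Exp terms are combined using exp(i*s)*conj(exp(i*t)) = exp(i*(s-t)), and sums of them are collapsed using the identity that for every m > 1 the m distinct m-th roots of unity sum to 0, e.g. 1 + exp(2*I*pi/3) + exp(-2*I*pi/3) = 0.)
A character is irreducible iff <chi, chi> = 1, so this representation is reducible.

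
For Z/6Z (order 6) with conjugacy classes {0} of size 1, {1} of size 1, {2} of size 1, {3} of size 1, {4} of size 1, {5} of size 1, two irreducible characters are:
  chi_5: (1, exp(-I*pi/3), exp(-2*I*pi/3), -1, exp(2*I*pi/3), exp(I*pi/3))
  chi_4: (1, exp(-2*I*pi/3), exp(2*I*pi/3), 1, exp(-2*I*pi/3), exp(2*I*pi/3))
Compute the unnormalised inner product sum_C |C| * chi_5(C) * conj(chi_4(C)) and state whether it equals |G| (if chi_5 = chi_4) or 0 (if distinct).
Sum = 0; so <chi_5, chi_4> = 0 (distinct irreducibles are orthogonal).

Working: Compute term by term over conjugacy classes (|C| * chi_5(C) * conj(chi_4(C))):
  1*(1)*conj(1) + 1*(exp(-I*pi/3))*conj(exp(-2*I*pi/3)) + 1*(exp(-2*I*pi/3))*conj(exp(2*I*pi/3)) + 1*(-1)*conj(1) + 1*(exp(2*I*pi/3))*conj(exp(-2*I*pi/3)) + 1*(exp(I*pi/3))*conj(exp(2*I*pi/3))
  = (1) + (exp(I*pi/3)) + (exp(2*I*pi/3)) + (-1) + (exp(-2*I*pi/3)) + (exp(-I*pi/3))
  = 0.
(Exp terms are combined using exp(i*s)*conj(exp(i*t)) = exp(i*(s-t)), and sums of them are collapsed using the identity that for every m > 1 the m distinct m-th roots of unity sum to 0, e.g. 1 + exp(2*I*pi/3) + exp(-2*I*pi/3) = 0.)
Dividing by |G| = 6 gives 0/6 = 0, matching the row-orthogonality relation <chi_5, chi_4> = [chi_5 = chi_4].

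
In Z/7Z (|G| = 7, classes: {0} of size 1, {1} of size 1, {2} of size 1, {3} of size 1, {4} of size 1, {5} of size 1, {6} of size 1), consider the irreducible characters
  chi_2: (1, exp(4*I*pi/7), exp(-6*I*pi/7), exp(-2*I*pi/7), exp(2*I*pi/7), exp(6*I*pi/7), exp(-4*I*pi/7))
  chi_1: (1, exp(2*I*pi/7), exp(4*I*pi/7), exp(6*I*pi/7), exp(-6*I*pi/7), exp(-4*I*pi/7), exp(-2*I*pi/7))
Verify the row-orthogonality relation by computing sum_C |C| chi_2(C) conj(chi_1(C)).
Sum = 0; so <chi_2, chi_1> = 0 (distinct irreducibles are orthogonal).

Why: Compute term by term over conjugacy classes (|C| * chi_2(C) * conj(chi_1(C))):
  1*(1)*conj(1) + 1*(exp(4*I*pi/7))*conj(exp(2*I*pi/7)) + 1*(exp(-6*I*pi/7))*conj(exp(4*I*pi/7)) + 1*(exp(-2*I*pi/7))*conj(exp(6*I*pi/7)) + 1*(exp(2*I*pi/7))*conj(exp(-6*I*pi/7)) + 1*(exp(6*I*pi/7))*conj(exp(-4*I*pi/7)) + 1*(exp(-4*I*pi/7))*conj(exp(-2*I*pi/7))
  = (1) + (exp(2*I*pi/7)) + (exp(4*I*pi/7)) + (exp(6*I*pi/7)) + (exp(-6*I*pi/7)) + (exp(-4*I*pi/7)) + (exp(-2*I*pi/7))
  = 0.
(Exp terms are combined using exp(i*s)*conj(exp(i*t)) = exp(i*(s-t)), and sums of them are collapsed using the identity that for every m > 1 the m distinct m-th roots of unity sum to 0, e.g. 1 + exp(2*I*pi/3) + exp(-2*I*pi/3) = 0.)
Dividing by |G| = 7 gives 0/7 = 0, matching the row-orthogonality relation <chi_2, chi_1> = [chi_2 = chi_1].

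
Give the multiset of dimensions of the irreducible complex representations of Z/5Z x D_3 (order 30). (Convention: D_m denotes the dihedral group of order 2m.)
Dimensions: 1, 1, 1, 1, 1, 1, 1, 1, 1, 1, 2, 2, 2, 2, 2

Solution. There are 15 irreducibles (= number of conjugacy classes). Their dimensions d_i satisfy sum d_i^2 = |G| = 30: 1 + 1 + 1 + 1 + 1 + 1 + 1 + 1 + 1 + 1 + 4 + 4 + 4 + 4 + 4 = 30. (For the product with Z/5Z: each of the 5 1-dim characters of Z/5Z tensors with each irrep of D_3, giving 5 copies of each D_3-dimension.)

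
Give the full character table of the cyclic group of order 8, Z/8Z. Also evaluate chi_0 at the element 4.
Character table of Z/8Z (irreps indexed chi_0,...,chi_7 with chi_k(m) = zeta_8^(k*m), zeta_8 = exp(2*pi*i/8)):
  irrep \ class  {0} (size 1)  {1} (size 1)    {2} (size 1)  {3} (size 1)    {4} (size 1)  {5} (size 1)    {6} (size 1)  {7} (size 1)  
  chi_0          1             1               1             1               1             1               1             1             
  chi_1          1             exp(I*pi/4)     I             exp(3*I*pi/4)   -1            exp(-3*I*pi/4)  -I            exp(-I*pi/4)  
  chi_2          1             I               -1            -I              1             I               -1            -I            
  chi_3          1             exp(3*I*pi/4)   -I            exp(I*pi/4)     -1            exp(-I*pi/4)    I             exp(-3*I*pi/4)
  chi_4          1             -1              1             -1              1             -1              1             -1            
  chi_5          1             exp(-3*I*pi/4)  I             exp(-I*pi/4)    -1            exp(I*pi/4)     -I            exp(3*I*pi/4) 
  chi_6          1             -I              -1            I               1             -I              -1            I             
  chi_7          1             exp(-I*pi/4)    -I            exp(-3*I*pi/4)  -1            exp(3*I*pi/4)   I             exp(I*pi/4)   

Spot check: chi_0(4) = zeta_8^(0*4) = zeta_8^0 = 1.

Solution. Z/8Z is abelian, so all 8 irreducible complex representations are 1-dimensional. They are given by chi_k(m) = zeta_8^(k*m) for k = 0,...,7. Row orthogonality: sum_m chi_k(m) conj(chi_l(m)) = 8 * [k = l].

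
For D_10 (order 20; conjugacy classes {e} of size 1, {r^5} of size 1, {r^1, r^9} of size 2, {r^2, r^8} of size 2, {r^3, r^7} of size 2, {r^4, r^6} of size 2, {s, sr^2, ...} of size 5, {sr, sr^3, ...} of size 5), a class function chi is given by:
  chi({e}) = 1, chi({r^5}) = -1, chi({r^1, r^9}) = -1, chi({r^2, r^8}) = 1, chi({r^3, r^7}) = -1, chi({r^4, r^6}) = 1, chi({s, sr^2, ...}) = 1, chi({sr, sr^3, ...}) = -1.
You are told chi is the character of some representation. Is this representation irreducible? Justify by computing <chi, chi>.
Irreducible: <chi, chi> = 1.

Solution. <chi, chi> = (1/|G|) sum_C |C| * |chi(C)|^2 = (1/20)[1*|1|^2 + 1*|-1|^2 + 2*|-1|^2 + 2*|1|^2 + 2*|-1|^2 + 2*|1|^2 + 5*|1|^2 + 5*|-1|^2]
  = (1/20)[(1) + (1) + (2) + (2) + (2) + (2) + (5) + (5)] = 20/20 = 1.
A character is irreducible iff <chi, chi> = 1, so this representation is irreducible.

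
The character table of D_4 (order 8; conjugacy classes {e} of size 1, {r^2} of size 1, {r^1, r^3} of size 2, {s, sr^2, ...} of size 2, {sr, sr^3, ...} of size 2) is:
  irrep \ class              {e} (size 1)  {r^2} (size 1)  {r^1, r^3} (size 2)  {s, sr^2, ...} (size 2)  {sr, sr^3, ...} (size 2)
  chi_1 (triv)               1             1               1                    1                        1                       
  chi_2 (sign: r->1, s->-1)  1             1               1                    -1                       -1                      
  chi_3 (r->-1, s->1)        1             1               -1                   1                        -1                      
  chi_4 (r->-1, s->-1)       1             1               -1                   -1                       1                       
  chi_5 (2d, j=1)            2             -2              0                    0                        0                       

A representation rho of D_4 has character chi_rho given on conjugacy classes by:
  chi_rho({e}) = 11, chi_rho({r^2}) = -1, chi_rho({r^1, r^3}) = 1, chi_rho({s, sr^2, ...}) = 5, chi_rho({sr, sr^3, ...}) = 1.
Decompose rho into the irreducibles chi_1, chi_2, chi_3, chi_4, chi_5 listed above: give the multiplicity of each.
Multiplicities: chi_1: 3, chi_2: 0, chi_3: 2, chi_4: 0, chi_5: 3.

Derivation: Use <chi_rho, chi> = (1/|G|) sum_C |C| * chi_rho(C) * conj(chi(C)) with |G| = 8 for each irreducible chi in the table:
  <chi_rho, chi_1> = (1/8)[1*(11)*conj(1) + 1*(-1)*conj(1) + 2*(1)*conj(1) + 2*(5)*conj(1) + 2*(1)*conj(1)]
      = (1/8)[(11) + (-1) + (2) + (10) + (2)] = 24/8 = 3
  <chi_rho, chi_2> = (1/8)[1*(11)*conj(1) + 1*(-1)*conj(1) + 2*(1)*conj(1) + 2*(5)*conj(-1) + 2*(1)*conj(-1)]
      = (1/8)[(11) + (-1) + (2) + (-10) + (-2)] = 0/8 = 0
  <chi_rho, chi_3> = (1/8)[1*(11)*conj(1) + 1*(-1)*conj(1) + 2*(1)*conj(-1) + 2*(5)*conj(1) + 2*(1)*conj(-1)]
      = (1/8)[(11) + (-1) + (-2) + (10) + (-2)] = 16/8 = 2
  <chi_rho, chi_4> = (1/8)[1*(11)*conj(1) + 1*(-1)*conj(1) + 2*(1)*conj(-1) + 2*(5)*conj(-1) + 2*(1)*conj(1)]
      = (1/8)[(11) + (-1) + (-2) + (-10) + (2)] = 0/8 = 0
  <chi_rho, chi_5> = (1/8)[1*(11)*conj(2) + 1*(-1)*conj(-2) + 2*(1)*conj(0) + 2*(5)*conj(0) + 2*(1)*conj(0)]
      = (1/8)[(22) + (2) + (0) + (0) + (0)] = 24/8 = 3
Dimension check: dim(rho) = sum (mult * dim) = 3*1 + 0*1 + 2*1 + 0*1 + 3*2 = 11 = chi_rho(e) = 11.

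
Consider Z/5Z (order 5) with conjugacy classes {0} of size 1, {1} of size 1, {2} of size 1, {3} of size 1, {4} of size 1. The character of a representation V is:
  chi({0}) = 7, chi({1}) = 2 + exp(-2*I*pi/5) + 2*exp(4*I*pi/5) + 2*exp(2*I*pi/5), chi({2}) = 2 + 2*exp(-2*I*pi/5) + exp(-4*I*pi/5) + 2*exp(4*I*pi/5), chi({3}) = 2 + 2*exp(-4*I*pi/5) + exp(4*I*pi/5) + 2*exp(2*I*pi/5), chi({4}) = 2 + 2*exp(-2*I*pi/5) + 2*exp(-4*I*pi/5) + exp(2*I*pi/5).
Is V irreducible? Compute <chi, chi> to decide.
Not irreducible (reducible): <chi, chi> = 13 > 1.

Details: <chi, chi> = (1/|G|) sum_C |C| * |chi(C)|^2 = (1/5)[1*|7|^2 + 1*|2 + exp(-2*I*pi/5) + 2*exp(4*I*pi/5) + 2*exp(2*I*pi/5)|^2 + 1*|2 + 2*exp(-2*I*pi/5) + exp(-4*I*pi/5) + 2*exp(4*I*pi/5)|^2 + 1*|2 + 2*exp(-4*I*pi/5) + exp(4*I*pi/5) + 2*exp(2*I*pi/5)|^2 + 1*|2 + 2*exp(-2*I*pi/5) + 2*exp(-4*I*pi/5) + exp(2*I*pi/5)|^2]
  = (1/5)[(49) + (13 + 10*exp(-2*I*pi/5) + 8*exp(-4*I*pi/5) + 8*exp(4*I*pi/5) + 10*exp(2*I*pi/5)) + (13 + 8*exp(-2*I*pi/5) + 10*exp(-4*I*pi/5) + 10*exp(4*I*pi/5) + 8*exp(2*I*pi/5)) + (13 + 8*exp(-2*I*pi/5) + 10*exp(-4*I*pi/5) + 10*exp(4*I*pi/5) + 8*exp(2*I*pi/5)) + (13 + 10*exp(-2*I*pi/5) + 8*exp(-4*I*pi/5) + 8*exp(4*I*pi/5) + 10*exp(2*I*pi/5))] = 65/5 = 13.
(Exp terms are combined using exp(i*s)*conj(exp(i*t)) = exp(i*(s-t)), and sums of them are collapsed using the identity that for every m > 1 the m distinct m-th roots of unity sum to 0, e.g. 1 + exp(2*I*pi/3) + exp(-2*I*pi/3) = 0.)
A character is irreducible iff <chi, chi> = 1, so this representation is reducible.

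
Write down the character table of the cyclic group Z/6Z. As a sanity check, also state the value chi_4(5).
Character table of Z/6Z (irreps indexed chi_0,...,chi_5 with chi_k(m) = zeta_6^(k*m), zeta_6 = exp(2*pi*i/6)):
  irrep \ class  {0} (size 1)  {1} (size 1)    {2} (size 1)    {3} (size 1)  {4} (size 1)    {5} (size 1)  
  chi_0          1             1               1               1             1               1             
  chi_1          1             exp(I*pi/3)     exp(2*I*pi/3)   -1            exp(-2*I*pi/3)  exp(-I*pi/3)  
  chi_2          1             exp(2*I*pi/3)   exp(-2*I*pi/3)  1             exp(2*I*pi/3)   exp(-2*I*pi/3)
  chi_3          1             -1              1               -1            1               -1            
  chi_4          1             exp(-2*I*pi/3)  exp(2*I*pi/3)   1             exp(-2*I*pi/3)  exp(2*I*pi/3) 
  chi_5          1             exp(-I*pi/3)    exp(-2*I*pi/3)  -1            exp(2*I*pi/3)   exp(I*pi/3)   

Spot check: chi_4(5) = zeta_6^(4*5) = zeta_6^20 = exp(2*I*pi/3).

Working: Z/6Z is abelian, so all 6 irreducible complex representations are 1-dimensional. They are given by chi_k(m) = zeta_6^(k*m) for k = 0,...,5. Row orthogonality: sum_m chi_k(m) conj(chi_l(m)) = 6 * [k = l].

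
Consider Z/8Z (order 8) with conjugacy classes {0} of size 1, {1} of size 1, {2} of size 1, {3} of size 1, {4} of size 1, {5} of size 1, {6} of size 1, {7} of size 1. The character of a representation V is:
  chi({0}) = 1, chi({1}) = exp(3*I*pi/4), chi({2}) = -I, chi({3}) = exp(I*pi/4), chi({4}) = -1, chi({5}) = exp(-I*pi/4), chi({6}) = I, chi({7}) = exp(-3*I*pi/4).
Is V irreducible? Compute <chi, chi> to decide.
Irreducible: <chi, chi> = 1.

Argument: <chi, chi> = (1/|G|) sum_C |C| * |chi(C)|^2 = (1/8)[1*|1|^2 + 1*|exp(3*I*pi/4)|^2 + 1*|-I|^2 + 1*|exp(I*pi/4)|^2 + 1*|-1|^2 + 1*|exp(-I*pi/4)|^2 + 1*|I|^2 + 1*|exp(-3*I*pi/4)|^2]
  = (1/8)[(1) + (1) + (1) + (1) + (1) + (1) + (1) + (1)] = 8/8 = 1.
(Exp terms are combined using exp(i*s)*conj(exp(i*t)) = exp(i*(s-t)), and sums of them are collapsed using the identity that for every m > 1 the m distinct m-th roots of unity sum to 0, e.g. 1 + exp(2*I*pi/3) + exp(-2*I*pi/3) = 0.)
A character is irreducible iff <chi, chi> = 1, so this representation is irreducible.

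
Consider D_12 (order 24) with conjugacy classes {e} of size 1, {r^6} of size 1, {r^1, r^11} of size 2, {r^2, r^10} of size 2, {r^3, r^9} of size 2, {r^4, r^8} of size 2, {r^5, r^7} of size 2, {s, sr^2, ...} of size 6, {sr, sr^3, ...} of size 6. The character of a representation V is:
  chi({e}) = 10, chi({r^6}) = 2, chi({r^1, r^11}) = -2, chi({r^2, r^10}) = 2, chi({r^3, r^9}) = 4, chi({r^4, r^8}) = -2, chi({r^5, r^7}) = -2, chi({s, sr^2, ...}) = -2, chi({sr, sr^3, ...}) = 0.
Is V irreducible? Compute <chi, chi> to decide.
Not irreducible (reducible): <chi, chi> = 8 > 1.

Solution. <chi, chi> = (1/|G|) sum_C |C| * |chi(C)|^2 = (1/24)[1*|10|^2 + 1*|2|^2 + 2*|-2|^2 + 2*|2|^2 + 2*|4|^2 + 2*|-2|^2 + 2*|-2|^2 + 6*|-2|^2 + 6*|0|^2]
  = (1/24)[(100) + (4) + (8) + (8) + (32) + (8) + (8) + (24) + (0)] = 192/24 = 8.
A character is irreducible iff <chi, chi> = 1, so this representation is reducible.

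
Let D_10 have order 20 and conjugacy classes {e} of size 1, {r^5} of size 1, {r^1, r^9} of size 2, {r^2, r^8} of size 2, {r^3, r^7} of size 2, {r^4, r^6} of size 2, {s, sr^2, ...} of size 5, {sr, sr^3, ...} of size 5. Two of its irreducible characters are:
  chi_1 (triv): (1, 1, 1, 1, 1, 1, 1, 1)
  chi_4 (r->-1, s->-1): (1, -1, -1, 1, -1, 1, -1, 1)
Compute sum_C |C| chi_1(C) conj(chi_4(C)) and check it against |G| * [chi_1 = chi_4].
Sum = 0; so <chi_1, chi_4> = 0 (distinct irreducibles are orthogonal).

Proof sketch: Compute term by term over conjugacy classes (|C| * chi_1(C) * conj(chi_4(C))):
  1*(1)*conj(1) + 1*(1)*conj(-1) + 2*(1)*conj(-1) + 2*(1)*conj(1) + 2*(1)*conj(-1) + 2*(1)*conj(1) + 5*(1)*conj(-1) + 5*(1)*conj(1)
  = (1) + (-1) + (-2) + (2) + (-2) + (2) + (-5) + (5)
  = 0.
Dividing by |G| = 20 gives 0/20 = 0, matching the row-orthogonality relation <chi_1, chi_4> = [chi_1 = chi_4].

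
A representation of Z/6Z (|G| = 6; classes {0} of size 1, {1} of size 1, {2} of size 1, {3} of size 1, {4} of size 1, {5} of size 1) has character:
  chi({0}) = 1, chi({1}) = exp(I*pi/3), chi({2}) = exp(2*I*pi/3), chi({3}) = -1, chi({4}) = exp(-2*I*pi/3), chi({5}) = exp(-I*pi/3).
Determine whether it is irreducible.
Irreducible: <chi, chi> = 1.

Reasoning: <chi, chi> = (1/|G|) sum_C |C| * |chi(C)|^2 = (1/6)[1*|1|^2 + 1*|exp(I*pi/3)|^2 + 1*|exp(2*I*pi/3)|^2 + 1*|-1|^2 + 1*|exp(-2*I*pi/3)|^2 + 1*|exp(-I*pi/3)|^2]
  = (1/6)[(1) + (1) + (1) + (1) + (1) + (1)] = 6/6 = 1.
(Exp terms are combined using exp(i*s)*conj(exp(i*t)) = exp(i*(s-t)), and sums of them are collapsed using the identity that for every m > 1 the m distinct m-th roots of unity sum to 0, e.g. 1 + exp(2*I*pi/3) + exp(-2*I*pi/3) = 0.)
A character is irreducible iff <chi, chi> = 1, so this representation is irreducible.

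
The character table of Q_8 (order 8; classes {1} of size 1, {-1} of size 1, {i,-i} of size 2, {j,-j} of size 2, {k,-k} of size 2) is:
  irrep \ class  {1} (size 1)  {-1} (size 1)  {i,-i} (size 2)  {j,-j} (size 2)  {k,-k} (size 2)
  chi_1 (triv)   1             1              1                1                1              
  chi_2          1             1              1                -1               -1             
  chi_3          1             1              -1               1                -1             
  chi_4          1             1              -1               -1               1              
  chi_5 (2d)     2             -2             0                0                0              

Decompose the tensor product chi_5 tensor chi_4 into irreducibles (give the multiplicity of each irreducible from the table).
chi_5 tensor chi_4 = chi_5 (all other irreducibles have multiplicity 0).

Solution. The character of a tensor product is the pointwise product (chi_5 * chi_4)(C) = chi_5(C) * chi_4(C):
  {1}: (2)*(1), {-1}: (-2)*(1), {i,-i}: (0)*(-1), {j,-j}: (0)*(-1), {k,-k}: (0)*(1)
so (chi_5 * chi_4) takes values
  {1} -> 2, {-1} -> -2, {i,-i} -> 0, {j,-j} -> 0, {k,-k} -> 0.
Now take the inner product of this character with each irreducible chi from the table, <chi_5*chi_4, chi> = (1/8) sum_C |C| (chi_5*chi_4)(C) conj(chi(C)):
  <chi_5*chi_4, chi_1> = (1/8)[1*(2)*conj(1) + 1*(-2)*conj(1) + 2*(0)*conj(1) + 2*(0)*conj(1) + 2*(0)*conj(1)]
      = (1/8)[(2) + (-2) + (0) + (0) + (0)] = 0/8 = 0
  <chi_5*chi_4, chi_2> = (1/8)[1*(2)*conj(1) + 1*(-2)*conj(1) + 2*(0)*conj(1) + 2*(0)*conj(-1) + 2*(0)*conj(-1)]
      = (1/8)[(2) + (-2) + (0) + (0) + (0)] = 0/8 = 0
  <chi_5*chi_4, chi_3> = (1/8)[1*(2)*conj(1) + 1*(-2)*conj(1) + 2*(0)*conj(-1) + 2*(0)*conj(1) + 2*(0)*conj(-1)]
      = (1/8)[(2) + (-2) + (0) + (0) + (0)] = 0/8 = 0
  <chi_5*chi_4, chi_4> = (1/8)[1*(2)*conj(1) + 1*(-2)*conj(1) + 2*(0)*conj(-1) + 2*(0)*conj(-1) + 2*(0)*conj(1)]
      = (1/8)[(2) + (-2) + (0) + (0) + (0)] = 0/8 = 0
  <chi_5*chi_4, chi_5> = (1/8)[1*(2)*conj(2) + 1*(-2)*conj(-2) + 2*(0)*conj(0) + 2*(0)*conj(0) + 2*(0)*conj(0)]
      = (1/8)[(4) + (4) + (0) + (0) + (0)] = 8/8 = 1
Hence the multiplicities are chi_5: 1. Dimension check: dim(chi_5)*dim(chi_4) = 2*1 = 2 and sum (mult * dim) = 1*2 = 2.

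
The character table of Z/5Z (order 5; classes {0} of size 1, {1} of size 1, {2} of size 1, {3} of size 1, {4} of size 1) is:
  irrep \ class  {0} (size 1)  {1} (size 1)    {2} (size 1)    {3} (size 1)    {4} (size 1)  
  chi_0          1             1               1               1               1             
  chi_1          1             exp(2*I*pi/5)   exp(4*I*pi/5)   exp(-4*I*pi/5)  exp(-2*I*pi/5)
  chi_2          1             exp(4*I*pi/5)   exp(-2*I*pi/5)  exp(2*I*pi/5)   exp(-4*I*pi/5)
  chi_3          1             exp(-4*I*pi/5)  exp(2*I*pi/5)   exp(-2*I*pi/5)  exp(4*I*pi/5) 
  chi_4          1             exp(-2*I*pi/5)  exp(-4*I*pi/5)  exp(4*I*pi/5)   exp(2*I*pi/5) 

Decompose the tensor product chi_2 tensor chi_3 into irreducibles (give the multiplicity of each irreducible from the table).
chi_2 tensor chi_3 = chi_0 (all other irreducibles have multiplicity 0).

Proof sketch: The character of a tensor product is the pointwise product (chi_2 * chi_3)(C) = chi_2(C) * chi_3(C):
  {0}: (1)*(1), {1}: (exp(4*I*pi/5))*(exp(-4*I*pi/5)), {2}: (exp(-2*I*pi/5))*(exp(2*I*pi/5)), {3}: (exp(2*I*pi/5))*(exp(-2*I*pi/5)), {4}: (exp(-4*I*pi/5))*(exp(4*I*pi/5))
so (chi_2 * chi_3) takes values
  {0} -> 1, {1} -> 1, {2} -> 1, {3} -> 1, {4} -> 1.
Now take the inner product of this character with each irreducible chi from the table, <chi_2*chi_3, chi> = (1/5) sum_C |C| (chi_2*chi_3)(C) conj(chi(C)):
  <chi_2*chi_3, chi_0> = (1/5)[1*(1)*conj(1) + 1*(1)*conj(1) + 1*(1)*conj(1) + 1*(1)*conj(1) + 1*(1)*conj(1)]
      = (1/5)[(1) + (1) + (1) + (1) + (1)] = 5/5 = 1
  <chi_2*chi_3, chi_1> = (1/5)[1*(1)*conj(1) + 1*(1)*conj(exp(2*I*pi/5)) + 1*(1)*conj(exp(4*I*pi/5)) + 1*(1)*conj(exp(-4*I*pi/5)) + 1*(1)*conj(exp(-2*I*pi/5))]
      = (1/5)[(1) + (exp(-2*I*pi/5)) + (exp(-4*I*pi/5)) + (exp(4*I*pi/5)) + (exp(2*I*pi/5))] = 0/5 = 0
  <chi_2*chi_3, chi_2> = (1/5)[1*(1)*conj(1) + 1*(1)*conj(exp(4*I*pi/5)) + 1*(1)*conj(exp(-2*I*pi/5)) + 1*(1)*conj(exp(2*I*pi/5)) + 1*(1)*conj(exp(-4*I*pi/5))]
      = (1/5)[(1) + (exp(-4*I*pi/5)) + (exp(2*I*pi/5)) + (exp(-2*I*pi/5)) + (exp(4*I*pi/5))] = 0/5 = 0
  <chi_2*chi_3, chi_3> = (1/5)[1*(1)*conj(1) + 1*(1)*conj(exp(-4*I*pi/5)) + 1*(1)*conj(exp(2*I*pi/5)) + 1*(1)*conj(exp(-2*I*pi/5)) + 1*(1)*conj(exp(4*I*pi/5))]
      = (1/5)[(1) + (exp(4*I*pi/5)) + (exp(-2*I*pi/5)) + (exp(2*I*pi/5)) + (exp(-4*I*pi/5))] = 0/5 = 0
  <chi_2*chi_3, chi_4> = (1/5)[1*(1)*conj(1) + 1*(1)*conj(exp(-2*I*pi/5)) + 1*(1)*conj(exp(-4*I*pi/5)) + 1*(1)*conj(exp(4*I*pi/5)) + 1*(1)*conj(exp(2*I*pi/5))]
      = (1/5)[(1) + (exp(2*I*pi/5)) + (exp(4*I*pi/5)) + (exp(-4*I*pi/5)) + (exp(-2*I*pi/5))] = 0/5 = 0
(Exp terms are combined using exp(i*s)*conj(exp(i*t)) = exp(i*(s-t)), and sums of them are collapsed using the identity that for every m > 1 the m distinct m-th roots of unity sum to 0, e.g. 1 + exp(2*I*pi/3) + exp(-2*I*pi/3) = 0.)
Hence the multiplicities are chi_0: 1. Dimension check: dim(chi_2)*dim(chi_3) = 1*1 = 1 and sum (mult * dim) = 1*1 = 1.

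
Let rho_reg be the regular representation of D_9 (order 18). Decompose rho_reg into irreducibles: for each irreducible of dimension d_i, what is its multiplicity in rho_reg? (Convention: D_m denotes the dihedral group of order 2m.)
Each irreducible V_i of dimension d_i appears with multiplicity d_i, i.e. rho_reg = (direct sum over all irreducibles V_i) d_i V_i. The irreducible dimensions for D_9 are 1, 1, 2, 2, 2, 2: 2 irreducibles of dimension 1, each with multiplicity 1; 4 irreducibles of dimension 2, each with multiplicity 2. Total dimension 2*1*1 + 4*2*2 = 18 = |G|.

Reasoning: General theorem: in the regular representation of a finite group G, each irreducible appears with multiplicity equal to its dimension. Check: dim(rho_reg) = sum d_i^2 = 1 + 1 + 4 + 4 + 4 + 4 = 18 = |G|.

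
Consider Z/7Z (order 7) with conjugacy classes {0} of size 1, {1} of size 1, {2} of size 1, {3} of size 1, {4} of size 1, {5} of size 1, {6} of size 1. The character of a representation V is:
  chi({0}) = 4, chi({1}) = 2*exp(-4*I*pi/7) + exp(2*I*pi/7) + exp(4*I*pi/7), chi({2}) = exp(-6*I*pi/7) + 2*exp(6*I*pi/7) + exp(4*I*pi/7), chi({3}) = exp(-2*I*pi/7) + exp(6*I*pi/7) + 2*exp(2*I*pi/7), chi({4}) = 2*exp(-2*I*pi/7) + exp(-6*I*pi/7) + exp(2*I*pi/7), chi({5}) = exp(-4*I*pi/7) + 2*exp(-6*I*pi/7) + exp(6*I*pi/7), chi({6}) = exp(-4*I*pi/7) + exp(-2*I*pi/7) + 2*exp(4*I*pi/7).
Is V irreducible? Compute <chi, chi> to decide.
Not irreducible (reducible): <chi, chi> = 6 > 1.

Explanation: <chi, chi> = (1/|G|) sum_C |C| * |chi(C)|^2 = (1/7)[1*|4|^2 + 1*|2*exp(-4*I*pi/7) + exp(2*I*pi/7) + exp(4*I*pi/7)|^2 + 1*|exp(-6*I*pi/7) + 2*exp(6*I*pi/7) + exp(4*I*pi/7)|^2 + 1*|exp(-2*I*pi/7) + exp(6*I*pi/7) + 2*exp(2*I*pi/7)|^2 + 1*|2*exp(-2*I*pi/7) + exp(-6*I*pi/7) + exp(2*I*pi/7)|^2 + 1*|exp(-4*I*pi/7) + 2*exp(-6*I*pi/7) + exp(6*I*pi/7)|^2 + 1*|exp(-4*I*pi/7) + exp(-2*I*pi/7) + 2*exp(4*I*pi/7)|^2]
  = (1/7)[(16) + (6 + 4*exp(-6*I*pi/7) + exp(-2*I*pi/7) + exp(2*I*pi/7) + 4*exp(6*I*pi/7)) + (6 + 4*exp(-2*I*pi/7) + exp(-4*I*pi/7) + exp(4*I*pi/7) + 4*exp(2*I*pi/7)) + (6 + 4*exp(-4*I*pi/7) + exp(-6*I*pi/7) + exp(6*I*pi/7) + 4*exp(4*I*pi/7)) + (6 + 4*exp(-4*I*pi/7) + exp(-6*I*pi/7) + exp(6*I*pi/7) + 4*exp(4*I*pi/7)) + (6 + 4*exp(-2*I*pi/7) + exp(-4*I*pi/7) + exp(4*I*pi/7) + 4*exp(2*I*pi/7)) + (6 + 4*exp(-6*I*pi/7) + exp(-2*I*pi/7) + exp(2*I*pi/7) + 4*exp(6*I*pi/7))] = 42/7 = 6.
(Exp terms are combined using exp(i*s)*conj(exp(i*t)) = exp(i*(s-t)), and sums of them are collapsed using the identity that for every m > 1 the m distinct m-th roots of unity sum to 0, e.g. 1 + exp(2*I*pi/3) + exp(-2*I*pi/3) = 0.)
A character is irreducible iff <chi, chi> = 1, so this representation is reducible.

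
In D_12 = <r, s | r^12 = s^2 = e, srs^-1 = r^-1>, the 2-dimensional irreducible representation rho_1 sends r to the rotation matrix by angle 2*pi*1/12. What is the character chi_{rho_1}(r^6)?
chi_{rho_1}(r^6) = 2*cos(2*pi*1*6/12) = -2

Explanation: rho_1(r^6) is rotation by angle 2*pi*1*6/12, whose trace is 2*cos(2*pi*1*6/12) = -2.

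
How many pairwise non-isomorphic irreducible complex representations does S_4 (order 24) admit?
5

Details: The number of irreducible complex representations of a finite group equals its number of conjugacy classes. Conjugacy classes in S_4 correspond to cycle types, i.e. partitions of 4; there are p(4) = 5 of them, so S_4 (order 24) has exactly 5 irreducible complex representations.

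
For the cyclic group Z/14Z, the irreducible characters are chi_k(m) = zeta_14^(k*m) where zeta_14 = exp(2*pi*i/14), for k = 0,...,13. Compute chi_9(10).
chi_9(10) = zeta_14^90 = exp(6*I*pi/7)

Proof sketch: chi_9(10) = zeta_14^(9*10) = zeta_14^90. Since zeta_14^14 = 1, this equals zeta_14^6 = exp(2*pi*i*6/14) = exp(6*I*pi/7).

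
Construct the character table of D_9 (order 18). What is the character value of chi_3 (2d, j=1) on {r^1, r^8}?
Conjugacy classes: {e} of size 1, {r^1, r^8} of size 2, {r^2, r^7} of size 2, {r^3, r^6} of size 2, {r^4, r^5} of size 2, {s, sr, ..., sr^8} of size 9.
Character table:
  irrep \ class              {e} (size 1)  {r^1, r^8} (size 2)  {r^2, r^7} (size 2)  {r^3, r^6} (size 2)  {r^4, r^5} (size 2)  {s, sr, ..., sr^8} (size 9)
  chi_1 (triv)               1             1                    1                    1                    1                    1                          
  chi_2 (sign: r->1, s->-1)  1             1                    1                    1                    1                    -1                         
  chi_3 (2d, j=1)            2             2*cos(2*pi/9)        2*cos(4*pi/9)        -1                   -2*cos(pi/9)         0                          
  chi_4 (2d, j=2)            2             2*cos(4*pi/9)        -2*cos(pi/9)         -1                   2*cos(2*pi/9)        0                          
  chi_5 (2d, j=3)            2             -1                   -1                   2                    -1                   0                          
  chi_6 (2d, j=4)            2             -2*cos(pi/9)         2*cos(2*pi/9)        -1                   2*cos(4*pi/9)        0                          

Spot check: chi_3 (2d, j=1) on {r^1, r^8} = 2*cos(2*pi/9).

Why: D_9 has order 2*9 = 18 with 6 conjugacy classes, hence 6 irreducibles. Sum of squared dims 1 + 1 + 4 + 4 + 4 + 4 = 18 = |G|. Linear characters come from the abelianisation; the 2-dimensional irreps have character r^k -> 2*cos(2*pi*j*k/9), reflections -> 0.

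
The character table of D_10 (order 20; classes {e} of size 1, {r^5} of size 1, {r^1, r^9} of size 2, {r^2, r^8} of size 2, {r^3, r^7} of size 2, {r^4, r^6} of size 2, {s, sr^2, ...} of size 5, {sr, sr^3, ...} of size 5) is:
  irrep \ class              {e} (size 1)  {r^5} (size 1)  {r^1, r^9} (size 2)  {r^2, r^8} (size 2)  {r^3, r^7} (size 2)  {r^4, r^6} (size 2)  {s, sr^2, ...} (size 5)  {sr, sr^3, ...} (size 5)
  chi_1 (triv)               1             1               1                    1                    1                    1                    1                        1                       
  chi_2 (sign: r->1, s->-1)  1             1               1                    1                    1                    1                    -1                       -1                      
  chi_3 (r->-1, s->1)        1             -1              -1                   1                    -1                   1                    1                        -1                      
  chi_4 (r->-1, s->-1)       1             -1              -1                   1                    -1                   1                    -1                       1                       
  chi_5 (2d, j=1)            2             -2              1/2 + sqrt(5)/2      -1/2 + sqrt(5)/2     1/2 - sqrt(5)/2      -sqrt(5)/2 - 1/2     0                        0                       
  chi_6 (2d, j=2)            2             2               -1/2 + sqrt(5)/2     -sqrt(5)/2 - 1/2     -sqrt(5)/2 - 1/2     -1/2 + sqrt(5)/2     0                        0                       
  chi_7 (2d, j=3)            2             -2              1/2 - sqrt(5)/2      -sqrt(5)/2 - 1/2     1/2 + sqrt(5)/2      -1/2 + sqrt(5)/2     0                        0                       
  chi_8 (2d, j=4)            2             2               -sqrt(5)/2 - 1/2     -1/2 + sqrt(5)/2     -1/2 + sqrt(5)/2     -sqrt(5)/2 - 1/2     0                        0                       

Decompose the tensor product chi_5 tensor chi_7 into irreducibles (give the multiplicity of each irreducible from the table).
chi_5 tensor chi_7 = chi_6 + chi_8 (all other irreducibles have multiplicity 0).

Solution. The character of a tensor product is the pointwise product (chi_5 * chi_7)(C) = chi_5(C) * chi_7(C):
  {e}: (2)*(2), {r^5}: (-2)*(-2), {r^1, r^9}: (1/2 + sqrt(5)/2)*(1/2 - sqrt(5)/2), {r^2, r^8}: (-1/2 + sqrt(5)/2)*(-sqrt(5)/2 - 1/2), {r^3, r^7}: (1/2 - sqrt(5)/2)*(1/2 + sqrt(5)/2), {r^4, r^6}: (-sqrt(5)/2 - 1/2)*(-1/2 + sqrt(5)/2), {s, sr^2, ...}: (0)*(0), {sr, sr^3, ...}: (0)*(0)
so (chi_5 * chi_7) takes values
  {e} -> 4, {r^5} -> 4, {r^1, r^9} -> -1, {r^2, r^8} -> -1, {r^3, r^7} -> -1, {r^4, r^6} -> -1, {s, sr^2, ...} -> 0, {sr, sr^3, ...} -> 0.
Now take the inner product of this character with each irreducible chi from the table, <chi_5*chi_7, chi> = (1/20) sum_C |C| (chi_5*chi_7)(C) conj(chi(C)):
  <chi_5*chi_7, chi_1> = (1/20)[1*(4)*conj(1) + 1*(4)*conj(1) + 2*(-1)*conj(1) + 2*(-1)*conj(1) + 2*(-1)*conj(1) + 2*(-1)*conj(1) + 5*(0)*conj(1) + 5*(0)*conj(1)]
      = (1/20)[(4) + (4) + (-2) + (-2) + (-2) + (-2) + (0) + (0)] = 0/20 = 0
  <chi_5*chi_7, chi_2> = (1/20)[1*(4)*conj(1) + 1*(4)*conj(1) + 2*(-1)*conj(1) + 2*(-1)*conj(1) + 2*(-1)*conj(1) + 2*(-1)*conj(1) + 5*(0)*conj(-1) + 5*(0)*conj(-1)]
      = (1/20)[(4) + (4) + (-2) + (-2) + (-2) + (-2) + (0) + (0)] = 0/20 = 0
  <chi_5*chi_7, chi_3> = (1/20)[1*(4)*conj(1) + 1*(4)*conj(-1) + 2*(-1)*conj(-1) + 2*(-1)*conj(1) + 2*(-1)*conj(-1) + 2*(-1)*conj(1) + 5*(0)*conj(1) + 5*(0)*conj(-1)]
      = (1/20)[(4) + (-4) + (2) + (-2) + (2) + (-2) + (0) + (0)] = 0/20 = 0
  <chi_5*chi_7, chi_4> = (1/20)[1*(4)*conj(1) + 1*(4)*conj(-1) + 2*(-1)*conj(-1) + 2*(-1)*conj(1) + 2*(-1)*conj(-1) + 2*(-1)*conj(1) + 5*(0)*conj(-1) + 5*(0)*conj(1)]
      = (1/20)[(4) + (-4) + (2) + (-2) + (2) + (-2) + (0) + (0)] = 0/20 = 0
  <chi_5*chi_7, chi_5> = (1/20)[1*(4)*conj(2) + 1*(4)*conj(-2) + 2*(-1)*conj(1/2 + sqrt(5)/2) + 2*(-1)*conj(-1/2 + sqrt(5)/2) + 2*(-1)*conj(1/2 - sqrt(5)/2) + 2*(-1)*conj(-sqrt(5)/2 - 1/2) + 5*(0)*conj(0) + 5*(0)*conj(0)]
      = (1/20)[(8) + (-8) + (-sqrt(5) - 1) + (1 - sqrt(5)) + (-1 + sqrt(5)) + (1 + sqrt(5)) + (0) + (0)] = 0/20 = 0
  <chi_5*chi_7, chi_6> = (1/20)[1*(4)*conj(2) + 1*(4)*conj(2) + 2*(-1)*conj(-1/2 + sqrt(5)/2) + 2*(-1)*conj(-sqrt(5)/2 - 1/2) + 2*(-1)*conj(-sqrt(5)/2 - 1/2) + 2*(-1)*conj(-1/2 + sqrt(5)/2) + 5*(0)*conj(0) + 5*(0)*conj(0)]
      = (1/20)[(8) + (8) + (1 - sqrt(5)) + (1 + sqrt(5)) + (1 + sqrt(5)) + (1 - sqrt(5)) + (0) + (0)] = 20/20 = 1
  <chi_5*chi_7, chi_7> = (1/20)[1*(4)*conj(2) + 1*(4)*conj(-2) + 2*(-1)*conj(1/2 - sqrt(5)/2) + 2*(-1)*conj(-sqrt(5)/2 - 1/2) + 2*(-1)*conj(1/2 + sqrt(5)/2) + 2*(-1)*conj(-1/2 + sqrt(5)/2) + 5*(0)*conj(0) + 5*(0)*conj(0)]
      = (1/20)[(8) + (-8) + (-1 + sqrt(5)) + (1 + sqrt(5)) + (-sqrt(5) - 1) + (1 - sqrt(5)) + (0) + (0)] = 0/20 = 0
  <chi_5*chi_7, chi_8> = (1/20)[1*(4)*conj(2) + 1*(4)*conj(2) + 2*(-1)*conj(-sqrt(5)/2 - 1/2) + 2*(-1)*conj(-1/2 + sqrt(5)/2) + 2*(-1)*conj(-1/2 + sqrt(5)/2) + 2*(-1)*conj(-sqrt(5)/2 - 1/2) + 5*(0)*conj(0) + 5*(0)*conj(0)]
      = (1/20)[(8) + (8) + (1 + sqrt(5)) + (1 - sqrt(5)) + (1 - sqrt(5)) + (1 + sqrt(5)) + (0) + (0)] = 20/20 = 1
Hence the multiplicities are chi_6: 1, chi_8: 1. Dimension check: dim(chi_5)*dim(chi_7) = 2*2 = 4 and sum (mult * dim) = 1*2 + 1*2 = 4.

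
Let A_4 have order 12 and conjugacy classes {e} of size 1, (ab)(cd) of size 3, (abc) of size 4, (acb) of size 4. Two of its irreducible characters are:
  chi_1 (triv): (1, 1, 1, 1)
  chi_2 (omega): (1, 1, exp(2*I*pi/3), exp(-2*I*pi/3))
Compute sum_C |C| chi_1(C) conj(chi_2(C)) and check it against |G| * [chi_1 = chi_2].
Sum = 0; so <chi_1, chi_2> = 0 (distinct irreducibles are orthogonal).

Details: Compute term by term over conjugacy classes (|C| * chi_1(C) * conj(chi_2(C))):
  1*(1)*conj(1) + 3*(1)*conj(1) + 4*(1)*conj(exp(2*I*pi/3)) + 4*(1)*conj(exp(-2*I*pi/3))
  = (1) + (3) + (4*exp(-2*I*pi/3)) + (4*exp(2*I*pi/3))
  = 0.
(Exp terms are combined using exp(i*s)*conj(exp(i*t)) = exp(i*(s-t)), and sums of them are collapsed using the identity that for every m > 1 the m distinct m-th roots of unity sum to 0, e.g. 1 + exp(2*I*pi/3) + exp(-2*I*pi/3) = 0.)
Dividing by |G| = 12 gives 0/12 = 0, matching the row-orthogonality relation <chi_1, chi_2> = [chi_1 = chi_2].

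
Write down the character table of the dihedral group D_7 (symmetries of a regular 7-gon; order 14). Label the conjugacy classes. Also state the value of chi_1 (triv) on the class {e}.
Conjugacy classes: {e} of size 1, {r^1, r^6} of size 2, {r^2, r^5} of size 2, {r^3, r^4} of size 2, {s, sr, ..., sr^6} of size 7.
Character table:
  irrep \ class              {e} (size 1)  {r^1, r^6} (size 2)  {r^2, r^5} (size 2)  {r^3, r^4} (size 2)  {s, sr, ..., sr^6} (size 7)
  chi_1 (triv)               1             1                    1                    1                    1                          
  chi_2 (sign: r->1, s->-1)  1             1                    1                    1                    -1                         
  chi_3 (2d, j=1)            2             2*cos(2*pi/7)        -2*cos(3*pi/7)       -2*cos(pi/7)         0                          
  chi_4 (2d, j=2)            2             -2*cos(3*pi/7)       -2*cos(pi/7)         2*cos(2*pi/7)        0                          
  chi_5 (2d, j=3)            2             -2*cos(pi/7)         2*cos(2*pi/7)        -2*cos(3*pi/7)       0                          

Spot check: chi_1 (triv) on {e} = 1.

Argument: D_7 has order 2*7 = 14 with 5 conjugacy classes, hence 5 irreducibles. Sum of squared dims 1 + 1 + 4 + 4 + 4 = 14 = |G|. Linear characters come from the abelianisation; the 2-dimensional irreps have character r^k -> 2*cos(2*pi*j*k/7), reflections -> 0.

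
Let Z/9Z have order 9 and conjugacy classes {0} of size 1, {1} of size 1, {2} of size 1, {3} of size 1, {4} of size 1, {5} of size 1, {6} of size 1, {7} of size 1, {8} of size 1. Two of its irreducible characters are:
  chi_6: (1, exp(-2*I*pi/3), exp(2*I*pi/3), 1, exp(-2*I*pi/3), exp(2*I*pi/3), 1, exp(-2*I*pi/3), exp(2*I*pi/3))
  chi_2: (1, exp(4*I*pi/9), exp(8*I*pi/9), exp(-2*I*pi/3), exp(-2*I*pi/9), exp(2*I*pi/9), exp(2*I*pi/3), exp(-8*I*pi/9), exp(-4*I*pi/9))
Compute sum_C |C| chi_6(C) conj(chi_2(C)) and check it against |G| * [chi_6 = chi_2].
Sum = 0; so <chi_6, chi_2> = 0 (distinct irreducibles are orthogonal).

Working: Compute term by term over conjugacy classes (|C| * chi_6(C) * conj(chi_2(C))):
  1*(1)*conj(1) + 1*(exp(-2*I*pi/3))*conj(exp(4*I*pi/9)) + 1*(exp(2*I*pi/3))*conj(exp(8*I*pi/9)) + 1*(1)*conj(exp(-2*I*pi/3)) + 1*(exp(-2*I*pi/3))*conj(exp(-2*I*pi/9)) + 1*(exp(2*I*pi/3))*conj(exp(2*I*pi/9)) + 1*(1)*conj(exp(2*I*pi/3)) + 1*(exp(-2*I*pi/3))*conj(exp(-8*I*pi/9)) + 1*(exp(2*I*pi/3))*conj(exp(-4*I*pi/9))
  = (1) + (exp(8*I*pi/9)) + (exp(-2*I*pi/9)) + (exp(2*I*pi/3)) + (exp(-4*I*pi/9)) + (exp(4*I*pi/9)) + (exp(-2*I*pi/3)) + (exp(2*I*pi/9)) + (exp(-8*I*pi/9))
  = 0.
(Exp terms are combined using exp(i*s)*conj(exp(i*t)) = exp(i*(s-t)), and sums of them are collapsed using the identity that for every m > 1 the m distinct m-th roots of unity sum to 0, e.g. 1 + exp(2*I*pi/3) + exp(-2*I*pi/3) = 0.)
Dividing by |G| = 9 gives 0/9 = 0, matching the row-orthogonality relation <chi_6, chi_2> = [chi_6 = chi_2].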